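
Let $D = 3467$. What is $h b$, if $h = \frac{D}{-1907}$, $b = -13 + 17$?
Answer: $- \frac{13868}{1907} \approx -7.2722$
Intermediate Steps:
$b = 4$
$h = - \frac{3467}{1907}$ ($h = \frac{3467}{-1907} = 3467 \left(- \frac{1}{1907}\right) = - \frac{3467}{1907} \approx -1.818$)
$h b = \left(- \frac{3467}{1907}\right) 4 = - \frac{13868}{1907}$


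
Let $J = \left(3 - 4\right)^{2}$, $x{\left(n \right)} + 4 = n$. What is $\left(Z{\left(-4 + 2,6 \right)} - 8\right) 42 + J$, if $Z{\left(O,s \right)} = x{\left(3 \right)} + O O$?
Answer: $-209$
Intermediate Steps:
$x{\left(n \right)} = -4 + n$
$J = 1$ ($J = \left(-1\right)^{2} = 1$)
$Z{\left(O,s \right)} = -1 + O^{2}$ ($Z{\left(O,s \right)} = \left(-4 + 3\right) + O O = -1 + O^{2}$)
$\left(Z{\left(-4 + 2,6 \right)} - 8\right) 42 + J = \left(\left(-1 + \left(-4 + 2\right)^{2}\right) - 8\right) 42 + 1 = \left(\left(-1 + \left(-2\right)^{2}\right) - 8\right) 42 + 1 = \left(\left(-1 + 4\right) - 8\right) 42 + 1 = \left(3 - 8\right) 42 + 1 = \left(-5\right) 42 + 1 = -210 + 1 = -209$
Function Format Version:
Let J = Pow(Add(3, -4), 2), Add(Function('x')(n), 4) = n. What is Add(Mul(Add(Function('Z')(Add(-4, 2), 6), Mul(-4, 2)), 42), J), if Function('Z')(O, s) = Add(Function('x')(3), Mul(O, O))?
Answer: -209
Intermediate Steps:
Function('x')(n) = Add(-4, n)
J = 1 (J = Pow(-1, 2) = 1)
Function('Z')(O, s) = Add(-1, Pow(O, 2)) (Function('Z')(O, s) = Add(Add(-4, 3), Mul(O, O)) = Add(-1, Pow(O, 2)))
Add(Mul(Add(Function('Z')(Add(-4, 2), 6), Mul(-4, 2)), 42), J) = Add(Mul(Add(Add(-1, Pow(Add(-4, 2), 2)), Mul(-4, 2)), 42), 1) = Add(Mul(Add(Add(-1, Pow(-2, 2)), -8), 42), 1) = Add(Mul(Add(Add(-1, 4), -8), 42), 1) = Add(Mul(Add(3, -8), 42), 1) = Add(Mul(-5, 42), 1) = Add(-210, 1) = -209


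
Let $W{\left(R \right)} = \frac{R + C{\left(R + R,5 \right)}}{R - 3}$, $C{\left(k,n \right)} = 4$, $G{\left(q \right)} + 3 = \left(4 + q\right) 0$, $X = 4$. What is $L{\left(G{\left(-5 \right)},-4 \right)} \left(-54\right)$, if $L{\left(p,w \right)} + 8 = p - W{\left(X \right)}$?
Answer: $1026$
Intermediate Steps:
$G{\left(q \right)} = -3$ ($G{\left(q \right)} = -3 + \left(4 + q\right) 0 = -3 + 0 = -3$)
$W{\left(R \right)} = \frac{4 + R}{-3 + R}$ ($W{\left(R \right)} = \frac{R + 4}{R - 3} = \frac{4 + R}{-3 + R}$)
$L{\left(p,w \right)} = -16 + p$ ($L{\left(p,w \right)} = -8 + \left(p - \frac{4 + 4}{-3 + 4}\right) = -8 + \left(p - 1^{-1} \cdot 8\right) = -8 + \left(p - 1 \cdot 8\right) = -8 + \left(p - 8\right) = -8 + \left(-8 + p\right) = -16 + p$)
$L{\left(G{\left(-5 \right)},-4 \right)} \left(-54\right) = \left(-16 - 3\right) \left(-54\right) = \left(-19\right) \left(-54\right) = 1026$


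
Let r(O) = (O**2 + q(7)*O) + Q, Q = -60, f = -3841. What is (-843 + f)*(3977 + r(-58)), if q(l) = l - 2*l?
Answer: -36005908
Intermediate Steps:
q(l) = -l
r(O) = -60 + O**2 - 7*O (r(O) = (O**2 + (-1*7)*O) - 60 = (O**2 - 7*O) - 60 = -60 + O**2 - 7*O)
(-843 + f)*(3977 + r(-58)) = (-843 - 3841)*(3977 + (-60 + (-58)**2 - 7*(-58))) = -4684*(3977 + (-60 + 3364 + 406)) = -4684*(3977 + 3710) = -4684*7687 = -36005908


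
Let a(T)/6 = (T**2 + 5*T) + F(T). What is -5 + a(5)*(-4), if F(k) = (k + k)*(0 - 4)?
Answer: -245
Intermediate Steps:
F(k) = -8*k (F(k) = (2*k)*(-4) = -8*k)
a(T) = -18*T + 6*T**2 (a(T) = 6*((T**2 + 5*T) - 8*T) = 6*(T**2 - 3*T) = -18*T + 6*T**2)
-5 + a(5)*(-4) = -5 + (6*5*(-3 + 5))*(-4) = -5 + (6*5*2)*(-4) = -5 + 60*(-4) = -5 - 240 = -245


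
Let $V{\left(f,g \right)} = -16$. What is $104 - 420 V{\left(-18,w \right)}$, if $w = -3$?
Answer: $6824$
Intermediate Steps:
$104 - 420 V{\left(-18,w \right)} = 104 - -6720 = 104 + 6720 = 6824$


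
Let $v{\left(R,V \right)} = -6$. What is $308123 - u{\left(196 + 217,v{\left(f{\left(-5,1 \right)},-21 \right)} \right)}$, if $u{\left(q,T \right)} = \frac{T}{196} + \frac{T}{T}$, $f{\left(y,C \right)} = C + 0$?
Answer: $\frac{30195959}{98} \approx 3.0812 \cdot 10^{5}$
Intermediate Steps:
$f{\left(y,C \right)} = C$
$u{\left(q,T \right)} = 1 + \frac{T}{196}$ ($u{\left(q,T \right)} = T \frac{1}{196} + 1 = \frac{T}{196} + 1 = 1 + \frac{T}{196}$)
$308123 - u{\left(196 + 217,v{\left(f{\left(-5,1 \right)},-21 \right)} \right)} = 308123 - \left(1 + \frac{1}{196} \left(-6\right)\right) = 308123 - \left(1 - \frac{3}{98}\right) = 308123 - \frac{95}{98} = \frac{30195959}{98}$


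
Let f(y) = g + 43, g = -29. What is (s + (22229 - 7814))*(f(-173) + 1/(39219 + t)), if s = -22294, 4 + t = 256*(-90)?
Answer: -1784207429/16175 ≈ -1.1031e+5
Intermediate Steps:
t = -23044 (t = -4 + 256*(-90) = -4 - 23040 = -23044)
f(y) = 14 (f(y) = -29 + 43 = 14)
(s + (22229 - 7814))*(f(-173) + 1/(39219 + t)) = (-22294 + (22229 - 7814))*(14 + 1/(39219 - 23044)) = (-22294 + 14415)*(14 + 1/16175) = -7879*(14 + 1/16175) = -7879*226451/16175 = -1784207429/16175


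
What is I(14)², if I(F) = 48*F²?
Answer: 88510464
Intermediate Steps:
I(14)² = (48*14²)² = (48*196)² = 9408² = 88510464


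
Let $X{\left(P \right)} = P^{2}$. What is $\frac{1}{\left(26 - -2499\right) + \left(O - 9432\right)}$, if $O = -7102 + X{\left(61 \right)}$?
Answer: $- \frac{1}{10288} \approx -9.7201 \cdot 10^{-5}$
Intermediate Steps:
$O = -3381$ ($O = -7102 + 61^{2} = -7102 + 3721 = -3381$)
$\frac{1}{\left(26 - -2499\right) + \left(O - 9432\right)} = \frac{1}{\left(26 - -2499\right) - 12813} = \frac{1}{\left(26 + 2499\right) - 12813} = \frac{1}{2525 - 12813} = \frac{1}{-10288} = - \frac{1}{10288}$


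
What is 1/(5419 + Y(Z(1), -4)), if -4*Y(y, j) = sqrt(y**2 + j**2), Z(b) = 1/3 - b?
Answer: 195084/1057160159 + 6*sqrt(37)/1057160159 ≈ 0.00018457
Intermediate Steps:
Z(b) = 1/3 - b
Y(y, j) = -sqrt(j**2 + y**2)/4 (Y(y, j) = -sqrt(y**2 + j**2)/4 = -sqrt(j**2 + y**2)/4)
1/(5419 + Y(Z(1), -4)) = 1/(5419 - sqrt((-4)**2 + (1/3 - 1*1)**2)/4) = 1/(5419 - sqrt(16 + (1/3 - 1)**2)/4) = 1/(5419 - sqrt(16 + (-2/3)**2)/4) = 1/(5419 - sqrt(16 + 4/9)/4) = 1/(5419 - sqrt(37)/6)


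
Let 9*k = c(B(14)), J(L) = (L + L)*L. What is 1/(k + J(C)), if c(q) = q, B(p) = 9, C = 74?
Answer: 1/10953 ≈ 9.1299e-5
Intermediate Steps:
J(L) = 2*L² (J(L) = (2*L)*L = 2*L²)
k = 1 (k = (⅑)*9 = 1)
1/(k + J(C)) = 1/(1 + 2*74²) = 1/(1 + 2*5476) = 1/(1 + 10952) = 1/10953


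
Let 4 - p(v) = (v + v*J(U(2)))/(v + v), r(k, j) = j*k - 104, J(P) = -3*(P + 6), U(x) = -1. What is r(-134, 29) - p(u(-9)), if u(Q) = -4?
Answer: -4001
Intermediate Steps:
J(P) = -18 - 3*P (J(P) = -3*(6 + P) = -18 - 3*P)
r(k, j) = -104 + j*k
p(v) = 11 (p(v) = 4 - (v + v*(-18 - 3*(-1)))/(v + v) = 4 - (v + v*(-18 + 3))/(2*v) = 4 - (v + v*(-15))*1/(2*v) = 4 - (v - 15*v)*1/(2*v) = 4 - (-14*v)*1/(2*v) = 4 - 1*(-7) = 4 + 7 = 11)
r(-134, 29) - p(u(-9)) = (-104 + 29*(-134)) - 1*11 = (-104 - 3886) - 11 = -3990 - 11 = -4001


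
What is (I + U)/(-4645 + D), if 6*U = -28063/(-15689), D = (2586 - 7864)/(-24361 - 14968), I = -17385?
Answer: 64361575265383/17196203980218 ≈ 3.7428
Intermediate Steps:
D = 5278/39329 (D = -5278/(-39329) = -5278*(-1/39329) = 5278/39329 ≈ 0.13420)
U = 28063/94134 (U = (-28063/(-15689))/6 = (-28063*(-1/15689))/6 = (⅙)*(28063/15689) = 28063/94134 ≈ 0.29812)
(I + U)/(-4645 + D) = (-17385 + 28063/94134)/(-4645 + 5278/39329) = -1636491527/(94134*(-182677927/39329)) = -1636491527/94134*(-39329/182677927) = 64361575265383/17196203980218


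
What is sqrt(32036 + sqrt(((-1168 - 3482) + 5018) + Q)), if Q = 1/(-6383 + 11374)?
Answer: sqrt(798019354916 + 4991*sqrt(9166914799))/4991 ≈ 179.04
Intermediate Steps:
Q = 1/4991 ≈ 0.00020036
sqrt(32036 + sqrt(((-1168 - 3482) + 5018) + Q)) = sqrt(32036 + sqrt(((-1168 - 3482) + 5018) + 1/4991)) = sqrt(32036 + sqrt((-4650 + 5018) + 1/4991)) = sqrt(32036 + sqrt(368 + 1/4991)) = sqrt(32036 + sqrt(1836689/4991)) = sqrt(32036 + sqrt(9166914799)/4991)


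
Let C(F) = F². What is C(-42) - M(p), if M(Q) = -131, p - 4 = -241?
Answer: 1895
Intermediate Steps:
p = -237 (p = 4 - 241 = -237)
C(-42) - M(p) = (-42)² - 1*(-131) = 1764 + 131 = 1895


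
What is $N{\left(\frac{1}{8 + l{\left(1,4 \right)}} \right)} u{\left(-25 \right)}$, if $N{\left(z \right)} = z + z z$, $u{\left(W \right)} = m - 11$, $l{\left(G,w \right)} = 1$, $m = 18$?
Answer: $\frac{70}{81} \approx 0.8642$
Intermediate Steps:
$u{\left(W \right)} = 7$ ($u{\left(W \right)} = 18 - 11 = 7$)
$N{\left(z \right)} = z + z^{2}$
$N{\left(\frac{1}{8 + l{\left(1,4 \right)}} \right)} u{\left(-25 \right)} = \frac{1 + \frac{1}{8 + 1}}{8 + 1} \cdot 7 = \frac{1 + \frac{1}{9}}{9} \cdot 7 = \frac{1}{9} \cdot \frac{10}{9} \cdot 7 = \frac{10}{81} \cdot 7 = \frac{70}{81}$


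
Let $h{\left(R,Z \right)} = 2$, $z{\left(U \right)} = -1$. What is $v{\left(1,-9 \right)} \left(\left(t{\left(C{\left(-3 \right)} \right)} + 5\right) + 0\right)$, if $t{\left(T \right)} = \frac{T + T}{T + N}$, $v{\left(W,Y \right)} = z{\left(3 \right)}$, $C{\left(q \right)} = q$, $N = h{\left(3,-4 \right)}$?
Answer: $-11$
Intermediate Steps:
$N = 2$
$v{\left(W,Y \right)} = -1$
$t{\left(T \right)} = \frac{2 T}{2 + T}$ ($t{\left(T \right)} = \frac{T + T}{T + 2} = \frac{2 T}{2 + T}$)
$v{\left(1,-9 \right)} \left(\left(t{\left(C{\left(-3 \right)} \right)} + 5\right) + 0\right) = - (\left(2 \left(-3\right) \frac{1}{2 - 3} + 5\right) + 0) = - (\left(2 \left(-3\right) \frac{1}{-1} + 5\right) + 0) = - (\left(2 \left(-3\right) \left(-1\right) + 5\right) + 0) = - (\left(6 + 5\right) + 0) = - (11 + 0) = \left(-1\right) 11 = -11$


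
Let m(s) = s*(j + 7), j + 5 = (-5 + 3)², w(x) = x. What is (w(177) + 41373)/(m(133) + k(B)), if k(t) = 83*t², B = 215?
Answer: 41550/3837473 ≈ 0.010827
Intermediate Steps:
j = -1 (j = -5 + (-5 + 3)² = -5 + (-2)² = -5 + 4 = -1)
m(s) = 6*s (m(s) = s*(-1 + 7) = s*6 = 6*s)
(w(177) + 41373)/(m(133) + k(B)) = (177 + 41373)/(6*133 + 83*215²) = 41550/(798 + 83*46225) = 41550/(798 + 3836675) = 41550/3837473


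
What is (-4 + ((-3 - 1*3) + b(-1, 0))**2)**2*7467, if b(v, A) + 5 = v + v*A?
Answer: 146353200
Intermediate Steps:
b(v, A) = -5 + v + A*v (b(v, A) = -5 + (v + v*A) = -5 + (v + A*v) = -5 + v + A*v)
(-4 + ((-3 - 1*3) + b(-1, 0))**2)**2*7467 = (-4 + ((-3 - 1*3) + (-5 - 1 + 0*(-1)))**2)**2*7467 = (-4 + ((-3 - 3) + (-5 - 1 + 0))**2)**2*7467 = (-4 + (-6 - 6)**2)**2*7467 = (-4 + (-12)**2)**2*7467 = (-4 + 144)**2*7467 = 140**2*7467 = 19600*7467 = 146353200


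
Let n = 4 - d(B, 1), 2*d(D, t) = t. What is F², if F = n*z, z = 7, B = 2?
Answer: 2401/4 ≈ 600.25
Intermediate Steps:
d(D, t) = t/2
n = 7/2 (n = 4 - 1/2 = 4 - 1*½ = 4 - ½ = 7/2 ≈ 3.5000)
F = 49/2 (F = (7/2)*7 = 49/2 ≈ 24.500)
F² = (49/2)² = 2401/4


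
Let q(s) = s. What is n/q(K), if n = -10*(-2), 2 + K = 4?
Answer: 10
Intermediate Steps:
K = 2 (K = -2 + 4 = 2)
n = 20
n/q(K) = 20/2 = 20*(½) = 10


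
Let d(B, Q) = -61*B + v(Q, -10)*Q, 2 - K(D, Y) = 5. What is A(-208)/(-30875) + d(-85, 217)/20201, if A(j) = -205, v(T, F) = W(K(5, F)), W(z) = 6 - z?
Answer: 44905391/124741175 ≈ 0.35999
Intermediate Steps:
K(D, Y) = -3 (K(D, Y) = 2 - 1*5 = 2 - 5 = -3)
v(T, F) = 9 (v(T, F) = 6 - 1*(-3) = 6 + 3 = 9)
d(B, Q) = -61*B + 9*Q
A(-208)/(-30875) + d(-85, 217)/20201 = -205/(-30875) + (-61*(-85) + 9*217)/20201 = -205*(-1/30875) + (5185 + 1953)*(1/20201) = 41/6175 + 7138*(1/20201) = 41/6175 + 7138/20201 = 44905391/124741175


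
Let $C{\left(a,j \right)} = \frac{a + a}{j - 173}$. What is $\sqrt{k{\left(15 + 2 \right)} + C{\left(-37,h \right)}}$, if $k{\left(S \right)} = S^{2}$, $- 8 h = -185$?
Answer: $\frac{3 \sqrt{46241833}}{1199} \approx 17.015$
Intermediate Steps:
$h = \frac{185}{8}$ ($h = \left(- \frac{1}{8}\right) \left(-185\right) = \frac{185}{8} \approx 23.125$)
$C{\left(a,j \right)} = \frac{2 a}{-173 + j}$
$\sqrt{k{\left(15 + 2 \right)} + C{\left(-37,h \right)}} = \sqrt{\left(15 + 2\right)^{2} + 2 \left(-37\right) \frac{1}{-173 + \frac{185}{8}}} = \sqrt{17^{2} + 2 \left(-37\right) \frac{1}{- \frac{1199}{8}}} = \sqrt{289 + 2 \left(-37\right) \left(- \frac{8}{1199}\right)} = \sqrt{289 + \frac{592}{1199}} = \sqrt{\frac{347103}{1199}} = \frac{3 \sqrt{46241833}}{1199}$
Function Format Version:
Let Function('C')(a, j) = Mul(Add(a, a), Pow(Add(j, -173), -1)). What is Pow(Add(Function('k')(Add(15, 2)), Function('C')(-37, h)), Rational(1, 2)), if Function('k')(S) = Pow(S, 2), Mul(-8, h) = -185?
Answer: Mul(Rational(3, 1199), Pow(46241833, Rational(1, 2))) ≈ 17.015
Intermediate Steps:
h = Rational(185, 8) (h = Mul(Rational(-1, 8), -185) = Rational(185, 8) ≈ 23.125)
Function('C')(a, j) = Mul(2, a, Pow(Add(-173, j), -1)) (Function('C')(a, j) = Mul(Mul(2, a), Pow(Add(-173, j), -1)) = Mul(2, a, Pow(Add(-173, j), -1)))
Pow(Add(Function('k')(Add(15, 2)), Function('C')(-37, h)), Rational(1, 2)) = Pow(Add(Pow(Add(15, 2), 2), Mul(2, -37, Pow(Add(-173, Rational(185, 8)), -1))), Rational(1, 2)) = Pow(Add(Pow(17, 2), Mul(2, -37, Pow(Rational(-1199, 8), -1))), Rational(1, 2)) = Pow(Add(289, Mul(2, -37, Rational(-8, 1199))), Rational(1, 2)) = Pow(Add(289, Rational(592, 1199)), Rational(1, 2)) = Pow(Rational(347103, 1199), Rational(1, 2)) = Mul(Rational(3, 1199), Pow(46241833, Rational(1, 2)))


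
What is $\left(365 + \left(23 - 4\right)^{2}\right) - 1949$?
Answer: $-1223$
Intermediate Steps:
$\left(365 + \left(23 - 4\right)^{2}\right) - 1949 = \left(365 + 19^{2}\right) - 1949 = \left(365 + 361\right) - 1949 = 726 - 1949 = -1223$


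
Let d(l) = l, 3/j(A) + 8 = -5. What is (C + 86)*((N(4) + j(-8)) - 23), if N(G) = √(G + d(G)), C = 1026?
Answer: -335824/13 + 2224*√2 ≈ -22687.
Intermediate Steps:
j(A) = -3/13 (j(A) = 3/(-8 - 5) = 3/(-13) = 3*(-1/13) = -3/13)
N(G) = √2*√G (N(G) = √(G + G) = √(2*G) = √2*√G)
(C + 86)*((N(4) + j(-8)) - 23) = (1026 + 86)*((√2*√4 - 3/13) - 23) = 1112*((√2*2 - 3/13) - 23) = 1112*((2*√2 - 3/13) - 23) = 1112*((-3/13 + 2*√2) - 23) = 1112*(-302/13 + 2*√2) = -335824/13 + 2224*√2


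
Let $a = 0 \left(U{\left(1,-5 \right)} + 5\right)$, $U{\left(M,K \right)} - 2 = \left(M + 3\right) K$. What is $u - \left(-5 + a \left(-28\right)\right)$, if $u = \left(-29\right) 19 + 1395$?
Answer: $849$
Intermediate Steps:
$U{\left(M,K \right)} = 2 + K \left(3 + M\right)$ ($U{\left(M,K \right)} = 2 + \left(M + 3\right) K = 2 + \left(3 + M\right) K = 2 + K \left(3 + M\right)$)
$a = 0$ ($a = 0 \left(\left(2 + 3 \left(-5\right) - 5\right) + 5\right) = 0 \left(\left(2 - 15 - 5\right) + 5\right) = 0 \left(-18 + 5\right) = 0 \left(-13\right) = 0$)
$u = 844$ ($u = -551 + 1395 = 844$)
$u - \left(-5 + a \left(-28\right)\right) = 844 - \left(-5 + 0 \left(-28\right)\right) = 844 - \left(-5 + 0\right) = 844 - -5 = 844 + 5 = 849$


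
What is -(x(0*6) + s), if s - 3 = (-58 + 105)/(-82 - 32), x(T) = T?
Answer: -295/114 ≈ -2.5877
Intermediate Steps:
s = 295/114 (s = 3 + (-58 + 105)/(-82 - 32) = 3 + 47/(-114) = 3 + 47*(-1/114) = 3 - 47/114 = 295/114 ≈ 2.5877)
-(x(0*6) + s) = -(0*6 + 295/114) = -(0 + 295/114) = -1*295/114 = -295/114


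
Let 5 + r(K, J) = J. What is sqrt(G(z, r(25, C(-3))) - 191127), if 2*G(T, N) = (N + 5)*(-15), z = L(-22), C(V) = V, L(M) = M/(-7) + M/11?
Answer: I*sqrt(764418)/2 ≈ 437.15*I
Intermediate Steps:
L(M) = -4*M/77 (L(M) = M*(-1/7) + M*(1/11) = -M/7 + M/11 = -4*M/77)
r(K, J) = -5 + J
z = 8/7 (z = -4/77*(-22) = 8/7 ≈ 1.1429)
G(T, N) = -75/2 - 15*N/2 (G(T, N) = ((N + 5)*(-15))/2 = ((5 + N)*(-15))/2 = (-75 - 15*N)/2 = -75/2 - 15*N/2)
sqrt(G(z, r(25, C(-3))) - 191127) = sqrt((-75/2 - 15*(-5 - 3)/2) - 191127) = sqrt((-75/2 - 15/2*(-8)) - 191127) = sqrt((-75/2 + 60) - 191127) = sqrt(45/2 - 191127) = sqrt(-382209/2) = I*sqrt(764418)/2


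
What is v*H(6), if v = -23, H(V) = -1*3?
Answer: 69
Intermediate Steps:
H(V) = -3
v*H(6) = -23*(-3) = 69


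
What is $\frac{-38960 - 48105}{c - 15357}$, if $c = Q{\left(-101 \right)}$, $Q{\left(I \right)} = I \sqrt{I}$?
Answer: $\frac{267411441}{47373550} - \frac{1758713 i \sqrt{101}}{47373550} \approx 5.6447 - 0.3731 i$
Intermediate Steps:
$Q{\left(I \right)} = I^{\frac{3}{2}}$
$c = - 101 i \sqrt{101}$ ($c = \left(-101\right)^{\frac{3}{2}} = - 101 i \sqrt{101} \approx - 1015.0 i$)
$\frac{-38960 - 48105}{c - 15357} = \frac{-38960 - 48105}{- 101 i \sqrt{101} - 15357} = - \frac{87065}{-15357 - 101 i \sqrt{101}}$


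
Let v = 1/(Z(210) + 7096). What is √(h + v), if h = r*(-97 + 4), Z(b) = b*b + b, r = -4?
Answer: √983038634398/51406 ≈ 19.287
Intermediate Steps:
Z(b) = b + b² (Z(b) = b² + b = b + b²)
h = 372 (h = -4*(-97 + 4) = -4*(-93) = 372)
v = 1/51406 (v = 1/(210*(1 + 210) + 7096) = 1/(210*211 + 7096) = 1/(44310 + 7096) = 1/51406 ≈ 1.9453e-5)
√(h + v) = √(372 + 1/51406) = √(19123033/51406) = √983038634398/51406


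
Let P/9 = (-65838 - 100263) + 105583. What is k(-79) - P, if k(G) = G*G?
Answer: 550903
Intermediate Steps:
k(G) = G**2
P = -544662 (P = 9*((-65838 - 100263) + 105583) = 9*(-166101 + 105583) = 9*(-60518) = -544662)
k(-79) - P = (-79)**2 - 1*(-544662) = 6241 + 544662 = 550903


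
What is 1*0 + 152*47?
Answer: 7144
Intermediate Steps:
1*0 + 152*47 = 0 + 7144 = 7144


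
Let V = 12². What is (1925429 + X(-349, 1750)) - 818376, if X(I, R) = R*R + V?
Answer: 4169697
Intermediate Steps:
V = 144
X(I, R) = 144 + R² (X(I, R) = R*R + 144 = R² + 144 = 144 + R²)
(1925429 + X(-349, 1750)) - 818376 = (1925429 + (144 + 1750²)) - 818376 = (1925429 + (144 + 3062500)) - 818376 = (1925429 + 3062644) - 818376 = 4988073 - 818376 = 4169697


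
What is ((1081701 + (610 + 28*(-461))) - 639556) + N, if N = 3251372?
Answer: 3681219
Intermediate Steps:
((1081701 + (610 + 28*(-461))) - 639556) + N = ((1081701 + (610 + 28*(-461))) - 639556) + 3251372 = ((1081701 + (610 - 12908)) - 639556) + 3251372 = ((1081701 - 12298) - 639556) + 3251372 = (1069403 - 639556) + 3251372 = 429847 + 3251372 = 3681219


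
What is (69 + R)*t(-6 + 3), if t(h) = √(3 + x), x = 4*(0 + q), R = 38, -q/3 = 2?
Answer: 107*I*√21 ≈ 490.34*I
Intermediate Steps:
q = -6 (q = -3*2 = -6)
x = -24 (x = 4*(0 - 6) = 4*(-6) = -24)
t(h) = I*√21 (t(h) = √(3 - 24) = √(-21) = I*√21)
(69 + R)*t(-6 + 3) = (69 + 38)*(I*√21) = 107*(I*√21) = 107*I*√21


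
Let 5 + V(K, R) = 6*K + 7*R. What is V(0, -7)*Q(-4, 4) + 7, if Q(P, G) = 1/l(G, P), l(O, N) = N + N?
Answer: 55/4 ≈ 13.750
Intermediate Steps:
l(O, N) = 2*N
V(K, R) = -5 + 6*K + 7*R (V(K, R) = -5 + (6*K + 7*R) = -5 + 6*K + 7*R)
Q(P, G) = 1/(2*P)
V(0, -7)*Q(-4, 4) + 7 = (-5 + 6*0 + 7*(-7))*((½)/(-4)) + 7 = (-5 + 0 - 49)*((½)*(-¼)) + 7 = -54*(-⅛) + 7 = 27/4 + 7 = 55/4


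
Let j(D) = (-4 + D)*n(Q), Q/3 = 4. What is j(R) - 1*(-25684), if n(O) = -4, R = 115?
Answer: 25240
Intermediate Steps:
Q = 12 (Q = 3*4 = 12)
j(D) = 16 - 4*D (j(D) = (-4 + D)*(-4) = 16 - 4*D)
j(R) - 1*(-25684) = (16 - 4*115) - 1*(-25684) = (16 - 460) + 25684 = -444 + 25684 = 25240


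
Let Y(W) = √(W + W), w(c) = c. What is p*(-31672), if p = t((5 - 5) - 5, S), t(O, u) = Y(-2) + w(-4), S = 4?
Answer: 126688 - 63344*I ≈ 1.2669e+5 - 63344.0*I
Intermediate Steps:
Y(W) = √2*√W (Y(W) = √(2*W) = √2*√W)
t(O, u) = -4 + 2*I (t(O, u) = √2*√(-2) - 4 = √2*(I*√2) - 4 = 2*I - 4 = -4 + 2*I)
p = -4 + 2*I ≈ -4.0 + 2.0*I
p*(-31672) = (-4 + 2*I)*(-31672) = 126688 - 63344*I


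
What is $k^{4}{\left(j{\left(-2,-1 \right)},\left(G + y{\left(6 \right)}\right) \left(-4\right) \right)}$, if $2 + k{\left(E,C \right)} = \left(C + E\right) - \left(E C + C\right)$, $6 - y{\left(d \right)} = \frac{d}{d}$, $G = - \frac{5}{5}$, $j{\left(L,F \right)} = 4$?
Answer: $18974736$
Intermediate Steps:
$G = -1$ ($G = \left(-5\right) \frac{1}{5} = -1$)
$y{\left(d \right)} = 5$ ($y{\left(d \right)} = 6 - \frac{d}{d} = 6 - 1 = 5$)
$k{\left(E,C \right)} = -2 + E - C E$ ($k{\left(E,C \right)} = -2 + \left(\left(C + E\right) - \left(E C + C\right)\right) = -2 + \left(\left(C + E\right) - \left(C E + C\right)\right) = -2 + \left(\left(C + E\right) - \left(C + C E\right)\right) = -2 - \left(- E + C E\right) = -2 + E - C E$)
$k^{4}{\left(j{\left(-2,-1 \right)},\left(G + y{\left(6 \right)}\right) \left(-4\right) \right)} = \left(-2 + 4 - \left(-1 + 5\right) \left(-4\right) 4\right)^{4} = \left(-2 + 4 - 4 \left(-4\right) 4\right)^{4} = \left(-2 + 4 - \left(-16\right) 4\right)^{4} = \left(-2 + 4 + 64\right)^{4} = 66^{4} = 18974736$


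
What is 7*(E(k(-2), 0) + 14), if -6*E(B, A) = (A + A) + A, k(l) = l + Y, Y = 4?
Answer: 98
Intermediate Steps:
k(l) = 4 + l (k(l) = l + 4 = 4 + l)
E(B, A) = -A/2 (E(B, A) = -((A + A) + A)/6 = -(2*A + A)/6 = -A/2)
7*(E(k(-2), 0) + 14) = 7*(-1/2*0 + 14) = 7*(0 + 14) = 7*14 = 98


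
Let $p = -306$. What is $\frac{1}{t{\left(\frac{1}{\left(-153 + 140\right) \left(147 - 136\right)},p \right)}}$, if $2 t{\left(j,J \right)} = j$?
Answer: $-286$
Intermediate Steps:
$t{\left(j,J \right)} = \frac{j}{2}$
$\frac{1}{t{\left(\frac{1}{\left(-153 + 140\right) \left(147 - 136\right)},p \right)}} = \frac{1}{\frac{1}{2} \frac{1}{\left(-153 + 140\right) \left(147 - 136\right)}} = \frac{1}{\frac{1}{2} \frac{1}{\left(-13\right) 11}} = \frac{1}{\frac{1}{2} \frac{1}{-143}} = \frac{1}{\frac{1}{2} \left(- \frac{1}{143}\right)} = \frac{1}{- \frac{1}{286}} = -286$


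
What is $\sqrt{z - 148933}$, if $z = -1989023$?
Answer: $2 i \sqrt{534489} \approx 1462.2 i$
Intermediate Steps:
$\sqrt{z - 148933} = \sqrt{-1989023 - 148933} = \sqrt{-2137956} = 2 i \sqrt{534489}$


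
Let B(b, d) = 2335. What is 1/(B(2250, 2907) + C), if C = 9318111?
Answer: 1/9320446 ≈ 1.0729e-7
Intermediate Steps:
1/(B(2250, 2907) + C) = 1/(2335 + 9318111) = 1/9320446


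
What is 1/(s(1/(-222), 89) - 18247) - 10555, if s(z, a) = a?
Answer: -191657691/18158 ≈ -10555.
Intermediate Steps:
1/(s(1/(-222), 89) - 18247) - 10555 = 1/(89 - 18247) - 10555 = 1/(-18158) - 10555 = -1/18158 - 10555 = -191657691/18158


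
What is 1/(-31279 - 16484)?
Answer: -1/47763 ≈ -2.0937e-5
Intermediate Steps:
1/(-31279 - 16484) = 1/(-47763) = -1/47763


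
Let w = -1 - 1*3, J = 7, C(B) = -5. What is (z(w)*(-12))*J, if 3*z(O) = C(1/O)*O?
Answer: -560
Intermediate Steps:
w = -4 (w = -1 - 3 = -4)
z(O) = -5*O/3 (z(O) = (-5*O)/3 = -5*O/3)
(z(w)*(-12))*J = (-5/3*(-4)*(-12))*7 = ((20/3)*(-12))*7 = -80*7 = -560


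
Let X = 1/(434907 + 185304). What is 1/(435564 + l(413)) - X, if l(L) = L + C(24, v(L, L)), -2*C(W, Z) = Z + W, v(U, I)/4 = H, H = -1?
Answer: 184244/270391529037 ≈ 6.8140e-7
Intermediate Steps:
v(U, I) = -4 (v(U, I) = 4*(-1) = -4)
C(W, Z) = -W/2 - Z/2 (C(W, Z) = -(Z + W)/2 = -(W + Z)/2 = -W/2 - Z/2)
l(L) = -10 + L (l(L) = L + (-½*24 - ½*(-4)) = L + (-12 + 2) = L - 10 = -10 + L)
X = 1/620211 ≈ 1.6124e-6
1/(435564 + l(413)) - X = 1/(435564 + (-10 + 413)) - 1*1/620211 = 1/(435564 + 403) - 1/620211 = 1/435967 - 1/620211 = 184244/270391529037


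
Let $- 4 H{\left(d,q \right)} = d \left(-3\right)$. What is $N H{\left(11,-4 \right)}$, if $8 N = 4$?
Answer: $\frac{33}{8} \approx 4.125$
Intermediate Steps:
$N = \frac{1}{2}$ ($N = \frac{1}{8} \cdot 4 = \frac{1}{2} \approx 0.5$)
$H{\left(d,q \right)} = \frac{3 d}{4}$ ($H{\left(d,q \right)} = - \frac{d \left(-3\right)}{4} = - \frac{\left(-3\right) d}{4} = \frac{3 d}{4}$)
$N H{\left(11,-4 \right)} = \frac{\frac{3}{4} \cdot 11}{2} = \frac{1}{2} \cdot \frac{33}{4} = \frac{33}{8}$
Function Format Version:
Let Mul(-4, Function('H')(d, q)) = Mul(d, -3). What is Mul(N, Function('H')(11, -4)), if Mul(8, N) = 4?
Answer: Rational(33, 8) ≈ 4.1250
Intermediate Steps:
N = Rational(1, 2) (N = Mul(Rational(1, 8), 4) = Rational(1, 2) ≈ 0.50000)
Function('H')(d, q) = Mul(Rational(3, 4), d) (Function('H')(d, q) = Mul(Rational(-1, 4), Mul(d, -3)) = Mul(Rational(-1, 4), Mul(-3, d)) = Mul(Rational(3, 4), d))
Mul(N, Function('H')(11, -4)) = Mul(Rational(1, 2), Mul(Rational(3, 4), 11)) = Mul(Rational(1, 2), Rational(33, 4)) = Rational(33, 8)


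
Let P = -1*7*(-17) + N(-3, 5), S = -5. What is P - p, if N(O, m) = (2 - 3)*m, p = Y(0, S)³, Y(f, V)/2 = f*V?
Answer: 114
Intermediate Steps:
Y(f, V) = 2*V*f (Y(f, V) = 2*(f*V) = 2*(V*f) = 2*V*f)
p = 0 (p = (2*(-5)*0)³ = 0³ = 0)
N(O, m) = -m
P = 114 (P = -1*7*(-17) - 1*5 = -7*(-17) - 5 = 119 - 5 = 114)
P - p = 114 - 1*0 = 114 + 0 = 114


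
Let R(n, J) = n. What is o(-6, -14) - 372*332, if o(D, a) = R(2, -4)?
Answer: -123502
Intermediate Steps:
o(D, a) = 2
o(-6, -14) - 372*332 = 2 - 372*332 = 2 - 123504 = -123502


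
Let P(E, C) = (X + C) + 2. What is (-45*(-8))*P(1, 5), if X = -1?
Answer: 2160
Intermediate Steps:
P(E, C) = 1 + C (P(E, C) = (-1 + C) + 2 = 1 + C)
(-45*(-8))*P(1, 5) = (-45*(-8))*(1 + 5) = 360*6 = 2160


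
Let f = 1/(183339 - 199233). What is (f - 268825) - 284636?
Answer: -8796709135/15894 ≈ -5.5346e+5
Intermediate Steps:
f = -1/15894 (f = 1/(-15894) = -1/15894 ≈ -6.2917e-5)
(f - 268825) - 284636 = (-1/15894 - 268825) - 284636 = -4272704551/15894 - 284636 = -8796709135/15894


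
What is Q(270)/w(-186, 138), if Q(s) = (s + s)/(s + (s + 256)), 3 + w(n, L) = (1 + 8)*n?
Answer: -45/111241 ≈ -0.00040453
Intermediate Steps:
w(n, L) = -3 + 9*n (w(n, L) = -3 + (1 + 8)*n = -3 + 9*n)
Q(s) = 2*s/(256 + 2*s) (Q(s) = (2*s)/(s + (256 + s)) = (2*s)/(256 + 2*s) = 2*s/(256 + 2*s))
Q(270)/w(-186, 138) = (270/(128 + 270))/(-3 + 9*(-186)) = (270/398)/(-3 - 1674) = (270*(1/398))/(-1677) = (135/199)*(-1/1677) = -45/111241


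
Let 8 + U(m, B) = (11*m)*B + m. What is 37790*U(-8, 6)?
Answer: -20557760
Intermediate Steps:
U(m, B) = -8 + m + 11*B*m (U(m, B) = -8 + ((11*m)*B + m) = -8 + (11*B*m + m) = -8 + (m + 11*B*m) = -8 + m + 11*B*m)
37790*U(-8, 6) = 37790*(-8 - 8 + 11*6*(-8)) = 37790*(-8 - 8 - 528) = 37790*(-544) = -20557760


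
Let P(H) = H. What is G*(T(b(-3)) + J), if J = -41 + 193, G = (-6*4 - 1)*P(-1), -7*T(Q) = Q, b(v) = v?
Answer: 26675/7 ≈ 3810.7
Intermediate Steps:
T(Q) = -Q/7
G = 25 (G = (-6*4 - 1)*(-1) = (-24 - 1)*(-1) = -25*(-1) = 25)
J = 152
G*(T(b(-3)) + J) = 25*(-1/7*(-3) + 152) = 25*(3/7 + 152) = 25*(1067/7) = 26675/7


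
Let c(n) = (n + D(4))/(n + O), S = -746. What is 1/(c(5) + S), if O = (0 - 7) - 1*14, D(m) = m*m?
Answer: -16/11957 ≈ -0.0013381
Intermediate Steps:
D(m) = m²
O = -21 (O = -7 - 14 = -21)
c(n) = (16 + n)/(-21 + n) (c(n) = (n + 4²)/(n - 21) = (n + 16)/(-21 + n) = (16 + n)/(-21 + n))
1/(c(5) + S) = 1/((16 + 5)/(-21 + 5) - 746) = 1/(21/(-16) - 746) = 1/(-1/16*21 - 746) = 1/(-21/16 - 746) = 1/(-11957/16) = -16/11957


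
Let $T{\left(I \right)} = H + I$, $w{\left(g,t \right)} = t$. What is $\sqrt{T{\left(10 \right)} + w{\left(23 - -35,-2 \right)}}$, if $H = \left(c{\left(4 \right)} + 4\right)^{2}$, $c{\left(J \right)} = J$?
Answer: $6 \sqrt{2} \approx 8.4853$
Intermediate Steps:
$H = 64$ ($H = \left(4 + 4\right)^{2} = 8^{2} = 64$)
$T{\left(I \right)} = 64 + I$
$\sqrt{T{\left(10 \right)} + w{\left(23 - -35,-2 \right)}} = \sqrt{\left(64 + 10\right) - 2} = \sqrt{74 - 2} = \sqrt{72} = 6 \sqrt{2}$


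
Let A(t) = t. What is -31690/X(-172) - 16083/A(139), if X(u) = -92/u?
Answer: -189781039/3197 ≈ -59362.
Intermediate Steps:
-31690/X(-172) - 16083/A(139) = -31690/((-92/(-172))) - 16083/139 = -31690/((-92*(-1/172))) - 16083*1/139 = -31690/23/43 - 16083/139 = -31690*43/23 - 16083/139 = -1362670/23 - 16083/139 = -189781039/3197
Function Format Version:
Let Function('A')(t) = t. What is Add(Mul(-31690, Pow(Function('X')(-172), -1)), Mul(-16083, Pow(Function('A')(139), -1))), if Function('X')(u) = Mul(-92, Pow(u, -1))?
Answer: Rational(-189781039, 3197) ≈ -59362.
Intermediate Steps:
Add(Mul(-31690, Pow(Function('X')(-172), -1)), Mul(-16083, Pow(Function('A')(139), -1))) = Add(Mul(-31690, Pow(Mul(-92, Pow(-172, -1)), -1)), Mul(-16083, Pow(139, -1))) = Add(Mul(-31690, Pow(Mul(-92, Rational(-1, 172)), -1)), Mul(-16083, Rational(1, 139))) = Add(Mul(-31690, Pow(Rational(23, 43), -1)), Rational(-16083, 139)) = Add(Mul(-31690, Rational(43, 23)), Rational(-16083, 139)) = Add(Rational(-1362670, 23), Rational(-16083, 139)) = Rational(-189781039, 3197)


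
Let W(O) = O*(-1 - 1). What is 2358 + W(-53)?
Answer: 2464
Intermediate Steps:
W(O) = -2*O (W(O) = O*(-2) = -2*O)
2358 + W(-53) = 2358 - 2*(-53) = 2358 + 106 = 2464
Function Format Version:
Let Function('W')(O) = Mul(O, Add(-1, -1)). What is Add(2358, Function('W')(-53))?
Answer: 2464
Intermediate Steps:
Function('W')(O) = Mul(-2, O) (Function('W')(O) = Mul(O, -2) = Mul(-2, O))
Add(2358, Function('W')(-53)) = Add(2358, Mul(-2, -53)) = Add(2358, 106) = 2464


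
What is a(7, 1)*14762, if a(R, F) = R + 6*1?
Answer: 191906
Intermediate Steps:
a(R, F) = 6 + R (a(R, F) = R + 6 = 6 + R)
a(7, 1)*14762 = (6 + 7)*14762 = 13*14762 = 191906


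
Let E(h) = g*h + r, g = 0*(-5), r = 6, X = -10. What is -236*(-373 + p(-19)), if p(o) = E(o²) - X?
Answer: 84252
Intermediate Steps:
g = 0
E(h) = 6 (E(h) = 0*h + 6 = 0 + 6 = 6)
p(o) = 16 (p(o) = 6 - 1*(-10) = 6 + 10 = 16)
-236*(-373 + p(-19)) = -236*(-373 + 16) = -236*(-357) = 84252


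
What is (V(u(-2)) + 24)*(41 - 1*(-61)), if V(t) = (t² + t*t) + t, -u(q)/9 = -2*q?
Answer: 263160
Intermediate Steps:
u(q) = 18*q (u(q) = -(-18)*q = 18*q)
V(t) = t + 2*t² (V(t) = (t² + t²) + t = 2*t² + t = t + 2*t²)
(V(u(-2)) + 24)*(41 - 1*(-61)) = ((18*(-2))*(1 + 2*(18*(-2))) + 24)*(41 - 1*(-61)) = (-36*(1 + 2*(-36)) + 24)*(41 + 61) = (-36*(1 - 72) + 24)*102 = (-36*(-71) + 24)*102 = (2556 + 24)*102 = 2580*102 = 263160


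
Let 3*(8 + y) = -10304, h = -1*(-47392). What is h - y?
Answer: 152504/3 ≈ 50835.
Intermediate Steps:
h = 47392
y = -10328/3 (y = -8 + (⅓)*(-10304) = -8 - 10304/3 = -10328/3 ≈ -3442.7)
h - y = 47392 - 1*(-10328/3) = 47392 + 10328/3 = 152504/3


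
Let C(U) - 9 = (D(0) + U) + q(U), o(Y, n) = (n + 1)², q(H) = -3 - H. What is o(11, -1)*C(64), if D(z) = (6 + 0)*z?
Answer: 0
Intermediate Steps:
D(z) = 6*z
o(Y, n) = (1 + n)²
C(U) = 6 (C(U) = 9 + ((6*0 + U) + (-3 - U)) = 9 + ((0 + U) + (-3 - U)) = 9 + (U + (-3 - U)) = 9 - 3 = 6)
o(11, -1)*C(64) = (1 - 1)²*6 = 0²*6 = 0*6 = 0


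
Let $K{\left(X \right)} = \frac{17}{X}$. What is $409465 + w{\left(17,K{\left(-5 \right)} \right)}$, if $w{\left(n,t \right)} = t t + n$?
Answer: $\frac{10237339}{25} \approx 4.0949 \cdot 10^{5}$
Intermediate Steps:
$w{\left(n,t \right)} = n + t^{2}$ ($w{\left(n,t \right)} = t^{2} + n = n + t^{2}$)
$409465 + w{\left(17,K{\left(-5 \right)} \right)} = 409465 + \left(17 + \left(\frac{17}{-5}\right)^{2}\right) = 409465 + \left(17 + \left(17 \left(- \frac{1}{5}\right)\right)^{2}\right) = 409465 + \left(17 + \left(- \frac{17}{5}\right)^{2}\right) = 409465 + \left(17 + \frac{289}{25}\right) = 409465 + \frac{714}{25} = \frac{10237339}{25}$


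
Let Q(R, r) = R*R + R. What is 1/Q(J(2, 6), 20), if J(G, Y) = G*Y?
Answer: 1/156 ≈ 0.0064103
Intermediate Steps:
Q(R, r) = R + R² (Q(R, r) = R² + R = R + R²)
1/Q(J(2, 6), 20) = 1/((2*6)*(1 + 2*6)) = 1/(12*(1 + 12)) = 1/(12*13) = 1/156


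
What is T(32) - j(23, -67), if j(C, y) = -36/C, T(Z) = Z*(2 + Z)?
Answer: 25060/23 ≈ 1089.6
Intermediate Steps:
T(32) - j(23, -67) = 32*(2 + 32) - (-36)/23 = 32*34 - (-36)/23 = 1088 - 1*(-36/23) = 1088 + 36/23 = 25060/23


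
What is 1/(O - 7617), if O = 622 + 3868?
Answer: -1/3127 ≈ -0.00031980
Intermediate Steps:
O = 4490
1/(O - 7617) = 1/(4490 - 7617) = 1/(-3127) = -1/3127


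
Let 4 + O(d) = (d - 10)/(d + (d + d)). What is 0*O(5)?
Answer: 0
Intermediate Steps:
O(d) = -4 + (-10 + d)/(3*d) (O(d) = -4 + (d - 10)/(d + (d + d)) = -4 + (-10 + d)/(d + 2*d) = -4 + (-10 + d)/((3*d)) = -4 + (-10 + d)*(1/(3*d)) = -4 + (-10 + d)/(3*d))
0*O(5) = 0*((⅓)*(-10 - 11*5)/5) = 0*((⅓)*(⅕)*(-10 - 55)) = 0*((⅓)*(⅕)*(-65)) = 0*(-13/3) = 0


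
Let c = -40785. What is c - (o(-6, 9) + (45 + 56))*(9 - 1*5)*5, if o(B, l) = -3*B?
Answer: -43165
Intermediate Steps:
c - (o(-6, 9) + (45 + 56))*(9 - 1*5)*5 = -40785 - (-3*(-6) + (45 + 56))*(9 - 1*5)*5 = -40785 - (18 + 101)*(9 - 5)*5 = -40785 - 119*4*5 = -40785 - 119*20 = -40785 - 1*2380 = -40785 - 2380 = -43165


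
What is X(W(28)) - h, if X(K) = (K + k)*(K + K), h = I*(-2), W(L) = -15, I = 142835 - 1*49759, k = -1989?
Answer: 246272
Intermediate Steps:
I = 93076 (I = 142835 - 49759 = 93076)
h = -186152 (h = 93076*(-2) = -186152)
X(K) = 2*K*(-1989 + K) (X(K) = (K - 1989)*(K + K) = (-1989 + K)*(2*K) = 2*K*(-1989 + K))
X(W(28)) - h = 2*(-15)*(-1989 - 15) - 1*(-186152) = 2*(-15)*(-2004) + 186152 = 60120 + 186152 = 246272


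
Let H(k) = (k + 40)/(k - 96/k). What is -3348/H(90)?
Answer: -744372/325 ≈ -2290.4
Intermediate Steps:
H(k) = (40 + k)/(k - 96/k)
-3348/H(90) = -3348*(-96 + 90²)/(90*(40 + 90)) = -3348/(90*130/(-96 + 8100)) = -3348/(90*130/8004) = -3348/(90*(1/8004)*130) = -3348/975/667 = -3348*667/975 = -744372/325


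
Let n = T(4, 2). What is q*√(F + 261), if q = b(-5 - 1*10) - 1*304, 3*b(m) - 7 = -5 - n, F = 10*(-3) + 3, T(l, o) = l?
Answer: -914*√26 ≈ -4660.5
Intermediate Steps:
n = 4
F = -27 (F = -30 + 3 = -27)
b(m) = -⅔ (b(m) = 7/3 + (-5 - 1*4)/3 = 7/3 + (-5 - 4)/3 = 7/3 + (⅓)*(-9) = 7/3 - 3 = -⅔)
q = -914/3 (q = -⅔ - 1*304 = -⅔ - 304 = -914/3 ≈ -304.67)
q*√(F + 261) = -914*√(-27 + 261)/3 = -914*√26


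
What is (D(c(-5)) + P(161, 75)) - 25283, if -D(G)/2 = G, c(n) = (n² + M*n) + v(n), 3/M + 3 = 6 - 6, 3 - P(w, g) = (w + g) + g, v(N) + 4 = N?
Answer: -25633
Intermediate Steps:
v(N) = -4 + N
P(w, g) = 3 - w - 2*g (P(w, g) = 3 - ((w + g) + g) = 3 - ((g + w) + g) = 3 - (w + 2*g) = 3 + (-w - 2*g) = 3 - w - 2*g)
M = -1 (M = 3/(-3 + (6 - 6)) = 3/(-3 + 0) = 3/(-3) = 3*(-⅓) = -1)
c(n) = -4 + n² (c(n) = (n² - n) + (-4 + n) = -4 + n²)
D(G) = -2*G
(D(c(-5)) + P(161, 75)) - 25283 = (-2*(-4 + (-5)²) + (3 - 1*161 - 2*75)) - 25283 = (-2*(-4 + 25) + (3 - 161 - 150)) - 25283 = (-2*21 - 308) - 25283 = (-42 - 308) - 25283 = -350 - 25283 = -25633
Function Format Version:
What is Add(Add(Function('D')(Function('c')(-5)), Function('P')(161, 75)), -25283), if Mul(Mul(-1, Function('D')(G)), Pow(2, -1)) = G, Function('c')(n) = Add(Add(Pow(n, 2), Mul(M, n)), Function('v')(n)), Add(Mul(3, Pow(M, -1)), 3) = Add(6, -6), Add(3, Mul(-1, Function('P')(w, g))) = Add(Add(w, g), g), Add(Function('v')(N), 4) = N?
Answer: -25633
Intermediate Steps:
Function('v')(N) = Add(-4, N)
Function('P')(w, g) = Add(3, Mul(-1, w), Mul(-2, g)) (Function('P')(w, g) = Add(3, Mul(-1, Add(Add(w, g), g))) = Add(3, Mul(-1, Add(Add(g, w), g))) = Add(3, Mul(-1, Add(w, Mul(2, g)))) = Add(3, Add(Mul(-1, w), Mul(-2, g))) = Add(3, Mul(-1, w), Mul(-2, g)))
M = -1 (M = Mul(3, Pow(Add(-3, Add(6, -6)), -1)) = Mul(3, Pow(Add(-3, 0), -1)) = Mul(3, Pow(-3, -1)) = Mul(3, Rational(-1, 3)) = -1)
Function('c')(n) = Add(-4, Pow(n, 2)) (Function('c')(n) = Add(Add(Pow(n, 2), Mul(-1, n)), Add(-4, n)) = Add(-4, Pow(n, 2)))
Function('D')(G) = Mul(-2, G)
Add(Add(Function('D')(Function('c')(-5)), Function('P')(161, 75)), -25283) = Add(Add(Mul(-2, Add(-4, Pow(-5, 2))), Add(3, Mul(-1, 161), Mul(-2, 75))), -25283) = Add(Add(Mul(-2, Add(-4, 25)), Add(3, -161, -150)), -25283) = Add(Add(Mul(-2, 21), -308), -25283) = Add(Add(-42, -308), -25283) = Add(-350, -25283) = -25633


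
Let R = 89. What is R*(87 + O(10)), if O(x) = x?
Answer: 8633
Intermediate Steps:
R*(87 + O(10)) = 89*(87 + 10) = 89*97 = 8633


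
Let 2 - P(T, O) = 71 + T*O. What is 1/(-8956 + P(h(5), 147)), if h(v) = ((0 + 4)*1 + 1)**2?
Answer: -1/12700 ≈ -7.8740e-5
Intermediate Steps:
h(v) = 25 (h(v) = (4*1 + 1)**2 = (4 + 1)**2 = 5**2 = 25)
P(T, O) = -69 - O*T (P(T, O) = 2 - (71 + T*O) = 2 - (71 + O*T) = 2 + (-71 - O*T) = -69 - O*T)
1/(-8956 + P(h(5), 147)) = 1/(-8956 + (-69 - 1*147*25)) = 1/(-8956 + (-69 - 3675)) = 1/(-8956 - 3744) = 1/(-12700) = -1/12700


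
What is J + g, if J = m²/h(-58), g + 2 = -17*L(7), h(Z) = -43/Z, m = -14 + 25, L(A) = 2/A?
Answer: 47062/301 ≈ 156.35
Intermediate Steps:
m = 11
g = -48/7 (g = -2 - 34/7 = -48/7 ≈ -6.8571)
J = 7018/43 (J = 11²/((-43/(-58))) = 121/((-43*(-1/58))) = 121/(43/58) = 121*(58/43) = 7018/43 ≈ 163.21)
J + g = 7018/43 - 48/7 = 47062/301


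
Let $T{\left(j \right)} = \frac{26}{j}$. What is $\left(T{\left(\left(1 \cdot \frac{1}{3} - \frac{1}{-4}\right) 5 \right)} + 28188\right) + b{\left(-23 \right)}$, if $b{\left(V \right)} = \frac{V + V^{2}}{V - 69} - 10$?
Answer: $\frac{1972699}{70} \approx 28181.0$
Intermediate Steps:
$b{\left(V \right)} = -10 + \frac{V + V^{2}}{-69 + V}$ ($b{\left(V \right)} = \frac{V + V^{2}}{-69 + V} - 10 = -10 + \frac{V + V^{2}}{-69 + V}$)
$\left(T{\left(\left(1 \cdot \frac{1}{3} - \frac{1}{-4}\right) 5 \right)} + 28188\right) + b{\left(-23 \right)} = \left(\frac{26}{\left(1 \cdot \frac{1}{3} - \frac{1}{-4}\right) 5} + 28188\right) + \frac{690 + \left(-23\right)^{2} - -207}{-69 - 23} = \left(\frac{26}{\left(1 \cdot \frac{1}{3} - - \frac{1}{4}\right) 5} + 28188\right) + \frac{690 + 529 + 207}{-92} = \left(\frac{26}{\left(\frac{1}{3} + \frac{1}{4}\right) 5} + 28188\right) - \frac{31}{2} = \left(\frac{26}{\frac{7}{12} \cdot 5} + 28188\right) - \frac{31}{2} = \left(\frac{26}{\frac{35}{12}} + 28188\right) - \frac{31}{2} = \left(26 \cdot \frac{12}{35} + 28188\right) - \frac{31}{2} = \left(\frac{312}{35} + 28188\right) - \frac{31}{2} = \frac{986892}{35} - \frac{31}{2} = \frac{1972699}{70}$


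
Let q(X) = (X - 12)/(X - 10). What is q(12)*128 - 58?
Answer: -58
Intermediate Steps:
q(X) = (-12 + X)/(-10 + X)
q(12)*128 - 58 = ((-12 + 12)/(-10 + 12))*128 - 58 = (0/2)*128 - 58 = ((½)*0)*128 - 58 = 0*128 - 58 = 0 - 58 = -58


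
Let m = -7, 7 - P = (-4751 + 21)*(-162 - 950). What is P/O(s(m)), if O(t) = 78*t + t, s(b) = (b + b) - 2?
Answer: 5259753/1264 ≈ 4161.2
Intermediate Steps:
P = -5259753 (P = 7 - (-4751 + 21)*(-162 - 950) = 7 - (-4730)*(-1112) = 7 - 1*5259760 = 7 - 5259760 = -5259753)
s(b) = -2 + 2*b (s(b) = 2*b - 2 = -2 + 2*b)
O(t) = 79*t
P/O(s(m)) = -5259753*1/(79*(-2 + 2*(-7))) = -5259753*1/(79*(-2 - 14)) = -5259753/(79*(-16)) = -5259753/(-1264) = -5259753*(-1/1264) = 5259753/1264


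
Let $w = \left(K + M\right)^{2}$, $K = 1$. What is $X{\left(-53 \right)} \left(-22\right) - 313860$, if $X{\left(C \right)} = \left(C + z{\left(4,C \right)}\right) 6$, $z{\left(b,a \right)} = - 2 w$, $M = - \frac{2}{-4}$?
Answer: $-306270$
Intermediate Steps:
$M = \frac{1}{2}$ ($M = \left(-2\right) \left(- \frac{1}{4}\right) = \frac{1}{2} \approx 0.5$)
$w = \frac{9}{4}$ ($w = \left(1 + \frac{1}{2}\right)^{2} = \left(\frac{3}{2}\right)^{2} = \frac{9}{4} \approx 2.25$)
$z{\left(b,a \right)} = - \frac{9}{2}$ ($z{\left(b,a \right)} = \left(-2\right) \frac{9}{4} = - \frac{9}{2}$)
$X{\left(C \right)} = -27 + 6 C$ ($X{\left(C \right)} = \left(C - \frac{9}{2}\right) 6 = \left(- \frac{9}{2} + C\right) 6 = -27 + 6 C$)
$X{\left(-53 \right)} \left(-22\right) - 313860 = \left(-27 + 6 \left(-53\right)\right) \left(-22\right) - 313860 = \left(-27 - 318\right) \left(-22\right) - 313860 = \left(-345\right) \left(-22\right) - 313860 = 7590 - 313860 = -306270$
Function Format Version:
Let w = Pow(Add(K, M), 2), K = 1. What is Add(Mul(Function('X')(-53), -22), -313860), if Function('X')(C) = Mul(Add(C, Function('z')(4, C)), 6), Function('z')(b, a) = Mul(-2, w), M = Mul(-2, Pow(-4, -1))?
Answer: -306270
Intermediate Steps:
M = Rational(1, 2) (M = Mul(-2, Rational(-1, 4)) = Rational(1, 2) ≈ 0.50000)
w = Rational(9, 4) (w = Pow(Add(1, Rational(1, 2)), 2) = Pow(Rational(3, 2), 2) = Rational(9, 4) ≈ 2.2500)
Function('z')(b, a) = Rational(-9, 2) (Function('z')(b, a) = Mul(-2, Rational(9, 4)) = Rational(-9, 2))
Function('X')(C) = Add(-27, Mul(6, C)) (Function('X')(C) = Mul(Add(C, Rational(-9, 2)), 6) = Mul(Add(Rational(-9, 2), C), 6) = Add(-27, Mul(6, C)))
Add(Mul(Function('X')(-53), -22), -313860) = Add(Mul(Add(-27, Mul(6, -53)), -22), -313860) = Add(Mul(Add(-27, -318), -22), -313860) = Add(Mul(-345, -22), -313860) = Add(7590, -313860) = -306270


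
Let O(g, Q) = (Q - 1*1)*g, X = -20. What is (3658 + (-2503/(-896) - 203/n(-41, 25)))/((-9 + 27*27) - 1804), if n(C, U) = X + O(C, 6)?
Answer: -738197863/218534400 ≈ -3.3779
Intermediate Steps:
O(g, Q) = g*(-1 + Q) (O(g, Q) = (Q - 1)*g = (-1 + Q)*g = g*(-1 + Q))
n(C, U) = -20 + 5*C (n(C, U) = -20 + C*(-1 + 6) = -20 + C*5 = -20 + 5*C)
(3658 + (-2503/(-896) - 203/n(-41, 25)))/((-9 + 27*27) - 1804) = (3658 + (-2503/(-896) - 203/(-20 + 5*(-41))))/((-9 + 27*27) - 1804) = (3658 + (-2503*(-1/896) - 203/(-20 - 205)))/((-9 + 729) - 1804) = (3658 + (2503/896 - 203/(-225)))/(720 - 1804) = (3658 + (2503/896 - 203*(-1/225)))/(-1084) = (3658 + (2503/896 + 203/225))*(-1/1084) = (3658 + 745063/201600)*(-1/1084) = (738197863/201600)*(-1/1084) = -738197863/218534400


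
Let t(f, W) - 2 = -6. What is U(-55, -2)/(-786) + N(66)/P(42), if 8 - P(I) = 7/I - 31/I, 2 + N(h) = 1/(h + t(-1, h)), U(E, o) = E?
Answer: -78691/487320 ≈ -0.16148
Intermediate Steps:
t(f, W) = -4 (t(f, W) = 2 - 6 = -4)
N(h) = -2 + 1/(-4 + h) (N(h) = -2 + 1/(h - 4) = -2 + 1/(-4 + h))
P(I) = 8 + 24/I (P(I) = 8 - (7/I - 31/I) = 8 - (-24)/I = 8 + 24/I)
U(-55, -2)/(-786) + N(66)/P(42) = -55/(-786) + ((9 - 2*66)/(-4 + 66))/(8 + 24/42) = -55*(-1/786) + ((9 - 132)/62)/(8 + 24*(1/42)) = 55/786 + ((1/62)*(-123))/(8 + 4/7) = 55/786 - 123/(62*60/7) = 55/786 - 123/62*7/60 = 55/786 - 287/1240 = -78691/487320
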